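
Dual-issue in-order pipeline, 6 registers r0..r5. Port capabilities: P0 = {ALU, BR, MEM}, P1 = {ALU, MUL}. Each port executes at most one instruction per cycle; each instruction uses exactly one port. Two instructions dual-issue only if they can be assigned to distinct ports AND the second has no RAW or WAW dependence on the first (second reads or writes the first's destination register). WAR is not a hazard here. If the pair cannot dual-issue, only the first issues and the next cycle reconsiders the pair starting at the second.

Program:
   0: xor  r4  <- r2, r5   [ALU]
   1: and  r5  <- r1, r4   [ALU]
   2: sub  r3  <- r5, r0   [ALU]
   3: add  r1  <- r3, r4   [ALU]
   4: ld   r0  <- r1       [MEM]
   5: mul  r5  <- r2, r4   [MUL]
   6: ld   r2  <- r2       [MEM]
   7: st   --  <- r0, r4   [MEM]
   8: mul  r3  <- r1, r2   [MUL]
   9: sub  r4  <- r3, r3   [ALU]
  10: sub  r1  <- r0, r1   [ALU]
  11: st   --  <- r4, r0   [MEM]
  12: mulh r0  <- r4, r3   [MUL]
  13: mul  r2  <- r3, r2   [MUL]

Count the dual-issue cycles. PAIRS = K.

0. xor @i0  | RAW r4
1. and @i1  | RAW r5
2. sub @i2  | RAW r3
3. add @i3  | RAW r1
4. ld/mul @i4,i5  | 2-wide
5. ld @i6  | no-port MEM/MEM
6. st/mul @i7,i8  | 2-wide
7. sub/sub @i9,i10  | 2-wide
8. st/mulh @i11,i12  | 2-wide
9. mul @i13  | tail

PAIRS = 4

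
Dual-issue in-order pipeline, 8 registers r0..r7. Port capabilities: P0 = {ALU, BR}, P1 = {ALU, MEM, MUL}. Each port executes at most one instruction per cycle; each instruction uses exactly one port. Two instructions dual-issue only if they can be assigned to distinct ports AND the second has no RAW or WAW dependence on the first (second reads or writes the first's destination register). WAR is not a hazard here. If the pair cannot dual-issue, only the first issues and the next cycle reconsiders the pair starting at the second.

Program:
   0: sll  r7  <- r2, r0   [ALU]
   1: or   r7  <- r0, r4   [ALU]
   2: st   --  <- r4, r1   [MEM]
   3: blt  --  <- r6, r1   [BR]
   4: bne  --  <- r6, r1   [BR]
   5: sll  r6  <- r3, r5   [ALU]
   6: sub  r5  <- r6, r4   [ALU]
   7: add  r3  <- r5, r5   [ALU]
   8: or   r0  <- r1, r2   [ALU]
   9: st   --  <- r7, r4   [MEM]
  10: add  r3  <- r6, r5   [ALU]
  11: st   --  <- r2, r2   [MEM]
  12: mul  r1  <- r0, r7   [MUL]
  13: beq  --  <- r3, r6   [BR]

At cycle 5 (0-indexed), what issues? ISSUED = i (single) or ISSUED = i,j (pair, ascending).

t=0 i0:sll.ALU ; WAW r7
t=1 i1,i2:or.ALU;st.MEM ; pair
t=2 i3:blt.BR ; no-port BR/BR
t=3 i4,i5:bne.BR;sll.ALU ; pair
t=4 i6:sub.ALU ; RAW r5
t=5 i7,i8:add.ALU;or.ALU ; pair
t=6 i9,i10:st.MEM;add.ALU ; pair
t=7 i11:st.MEM ; no-port MEM/MUL
t=8 i12,i13:mul.MUL;beq.BR ; pair

ISSUED = 7,8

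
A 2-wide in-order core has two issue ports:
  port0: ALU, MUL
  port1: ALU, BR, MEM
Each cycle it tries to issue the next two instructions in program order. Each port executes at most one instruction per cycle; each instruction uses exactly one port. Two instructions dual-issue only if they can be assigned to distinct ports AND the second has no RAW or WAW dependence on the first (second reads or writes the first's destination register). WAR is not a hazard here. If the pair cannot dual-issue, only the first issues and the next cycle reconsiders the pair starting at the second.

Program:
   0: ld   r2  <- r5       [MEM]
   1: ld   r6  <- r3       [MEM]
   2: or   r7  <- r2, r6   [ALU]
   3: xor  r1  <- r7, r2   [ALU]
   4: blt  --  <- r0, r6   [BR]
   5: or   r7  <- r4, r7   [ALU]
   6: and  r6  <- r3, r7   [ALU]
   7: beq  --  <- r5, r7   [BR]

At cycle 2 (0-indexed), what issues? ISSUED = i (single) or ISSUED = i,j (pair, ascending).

ISSUED = 2

#0 head=0: ld i0 no-port MEM/MEM
#1 head=1: ld i1 RAW r6
#2 head=2: or i2 RAW r7
#3 head=3: xor;blt i3/i4 dual
#4 head=5: or i5 RAW r7
#5 head=6: and;beq i6/i7 dual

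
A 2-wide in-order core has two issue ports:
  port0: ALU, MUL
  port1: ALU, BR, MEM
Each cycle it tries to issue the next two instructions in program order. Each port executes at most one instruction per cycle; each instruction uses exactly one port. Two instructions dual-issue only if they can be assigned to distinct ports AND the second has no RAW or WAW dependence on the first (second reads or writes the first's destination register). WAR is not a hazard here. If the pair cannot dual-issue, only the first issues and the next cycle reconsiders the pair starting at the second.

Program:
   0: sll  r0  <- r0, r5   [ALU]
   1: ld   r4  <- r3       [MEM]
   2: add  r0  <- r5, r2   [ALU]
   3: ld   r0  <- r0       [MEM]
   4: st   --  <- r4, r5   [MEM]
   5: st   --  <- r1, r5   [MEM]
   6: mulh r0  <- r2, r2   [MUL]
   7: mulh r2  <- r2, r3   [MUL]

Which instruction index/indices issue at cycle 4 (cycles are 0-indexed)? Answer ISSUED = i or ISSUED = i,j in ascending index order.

ISSUED = 5,6

c0: i0/i1 sll.ALU/ld.MEM  dual
c1: i2 add.ALU  RAW+WAW r0
c2: i3 ld.MEM  no-port MEM/MEM
c3: i4 st.MEM  no-port MEM/MEM
c4: i5/i6 st.MEM/mulh.MUL  dual
c5: i7 mulh.MUL  tail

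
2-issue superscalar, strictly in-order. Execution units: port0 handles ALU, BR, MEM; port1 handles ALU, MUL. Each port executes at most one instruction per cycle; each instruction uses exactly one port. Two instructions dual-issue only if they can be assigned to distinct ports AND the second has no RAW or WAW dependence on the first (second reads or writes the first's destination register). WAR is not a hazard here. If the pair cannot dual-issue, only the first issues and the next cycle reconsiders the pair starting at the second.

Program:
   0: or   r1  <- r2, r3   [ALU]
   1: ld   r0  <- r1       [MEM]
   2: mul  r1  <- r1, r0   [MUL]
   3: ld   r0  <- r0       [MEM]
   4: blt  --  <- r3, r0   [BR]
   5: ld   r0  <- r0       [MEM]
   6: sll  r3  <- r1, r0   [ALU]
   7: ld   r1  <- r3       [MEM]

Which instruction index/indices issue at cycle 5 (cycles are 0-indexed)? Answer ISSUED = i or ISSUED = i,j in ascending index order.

#0 head=0: or i0 RAW r1
#1 head=1: ld i1 RAW r0
#2 head=2: mul/ld i2/i3 pair
#3 head=4: blt i4 no-port BR/MEM
#4 head=5: ld i5 RAW r0
#5 head=6: sll i6 RAW r3
#6 head=7: ld i7 tail

ISSUED = 6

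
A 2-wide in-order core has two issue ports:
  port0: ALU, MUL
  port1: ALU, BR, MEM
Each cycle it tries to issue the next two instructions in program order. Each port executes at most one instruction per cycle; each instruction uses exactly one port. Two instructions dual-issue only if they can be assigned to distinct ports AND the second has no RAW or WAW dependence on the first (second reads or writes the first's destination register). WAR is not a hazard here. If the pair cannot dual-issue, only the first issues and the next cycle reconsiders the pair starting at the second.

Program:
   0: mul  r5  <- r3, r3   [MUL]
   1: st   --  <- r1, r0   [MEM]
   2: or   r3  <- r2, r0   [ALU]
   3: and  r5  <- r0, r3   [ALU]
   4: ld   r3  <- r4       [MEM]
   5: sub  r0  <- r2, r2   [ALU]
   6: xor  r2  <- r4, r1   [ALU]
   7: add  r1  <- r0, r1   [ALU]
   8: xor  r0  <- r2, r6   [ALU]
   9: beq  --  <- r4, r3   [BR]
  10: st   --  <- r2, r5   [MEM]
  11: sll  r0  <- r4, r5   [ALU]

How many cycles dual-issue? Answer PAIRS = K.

PAIRS = 5

  cy0 -> i0&i1 (mul/st) pair
  cy1 -> i2 (or) RAW r3
  cy2 -> i3&i4 (and/ld) pair
  cy3 -> i5&i6 (sub/xor) pair
  cy4 -> i7&i8 (add/xor) pair
  cy5 -> i9 (beq) no-port BR/MEM
  cy6 -> i10&i11 (st/sll) pair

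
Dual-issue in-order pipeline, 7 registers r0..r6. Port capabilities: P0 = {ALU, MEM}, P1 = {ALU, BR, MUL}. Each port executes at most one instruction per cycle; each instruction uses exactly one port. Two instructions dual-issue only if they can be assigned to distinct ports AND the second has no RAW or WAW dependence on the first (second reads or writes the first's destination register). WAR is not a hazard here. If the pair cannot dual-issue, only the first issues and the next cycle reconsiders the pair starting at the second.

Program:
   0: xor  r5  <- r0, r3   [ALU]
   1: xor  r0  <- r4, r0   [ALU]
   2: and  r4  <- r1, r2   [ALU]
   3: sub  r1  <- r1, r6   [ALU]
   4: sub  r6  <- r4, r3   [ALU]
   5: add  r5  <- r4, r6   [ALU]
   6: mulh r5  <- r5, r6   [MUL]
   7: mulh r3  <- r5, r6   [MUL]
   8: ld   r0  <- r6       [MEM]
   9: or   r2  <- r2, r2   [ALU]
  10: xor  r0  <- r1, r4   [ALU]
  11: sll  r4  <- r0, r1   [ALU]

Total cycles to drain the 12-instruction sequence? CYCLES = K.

CYCLES = 8

c0: i0,i1 xor/xor  pair
c1: i2,i3 and/sub  pair
c2: i4 sub  RAW r6
c3: i5 add  RAW+WAW r5
c4: i6 mulh  no-port MUL/MUL
c5: i7,i8 mulh/ld  pair
c6: i9,i10 or/xor  pair
c7: i11 sll  tail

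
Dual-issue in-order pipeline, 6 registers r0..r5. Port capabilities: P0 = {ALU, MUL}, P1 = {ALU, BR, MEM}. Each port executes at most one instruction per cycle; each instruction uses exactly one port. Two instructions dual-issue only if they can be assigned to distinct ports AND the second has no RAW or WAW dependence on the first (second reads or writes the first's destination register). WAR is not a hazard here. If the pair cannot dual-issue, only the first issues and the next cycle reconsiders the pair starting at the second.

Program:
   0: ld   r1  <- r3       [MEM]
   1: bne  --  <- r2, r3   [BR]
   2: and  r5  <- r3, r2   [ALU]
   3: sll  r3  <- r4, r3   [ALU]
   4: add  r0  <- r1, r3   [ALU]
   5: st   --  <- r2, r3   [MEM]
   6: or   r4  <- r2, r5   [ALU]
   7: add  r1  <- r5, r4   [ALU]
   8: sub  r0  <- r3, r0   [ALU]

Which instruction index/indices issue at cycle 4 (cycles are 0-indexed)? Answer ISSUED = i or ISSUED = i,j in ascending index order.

ISSUED = 6

[0] i0  ld.MEM  -- no-port MEM/BR
[1] i1/i2  bne.BR/and.ALU  -- 2-wide
[2] i3  sll.ALU  -- RAW r3
[3] i4/i5  add.ALU/st.MEM  -- 2-wide
[4] i6  or.ALU  -- RAW r4
[5] i7/i8  add.ALU/sub.ALU  -- 2-wide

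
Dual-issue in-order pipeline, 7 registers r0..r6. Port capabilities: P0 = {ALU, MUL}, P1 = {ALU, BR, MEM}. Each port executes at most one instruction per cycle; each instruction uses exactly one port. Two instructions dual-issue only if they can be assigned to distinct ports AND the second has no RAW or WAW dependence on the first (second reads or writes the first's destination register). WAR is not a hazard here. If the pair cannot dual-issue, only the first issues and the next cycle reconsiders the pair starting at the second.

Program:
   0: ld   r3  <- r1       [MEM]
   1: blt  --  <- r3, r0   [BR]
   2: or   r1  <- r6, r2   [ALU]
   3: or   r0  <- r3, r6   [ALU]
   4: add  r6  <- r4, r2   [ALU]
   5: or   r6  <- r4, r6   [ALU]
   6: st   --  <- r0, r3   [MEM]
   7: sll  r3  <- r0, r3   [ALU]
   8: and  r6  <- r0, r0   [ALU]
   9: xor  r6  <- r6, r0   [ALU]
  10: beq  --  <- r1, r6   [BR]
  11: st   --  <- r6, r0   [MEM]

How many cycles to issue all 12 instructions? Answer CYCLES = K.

CYCLES = 8

#0 head=0: ld i0 no-port MEM/BR
#1 head=1: blt;or i1,i2 2-wide
#2 head=3: or;add i3,i4 2-wide
#3 head=5: or;st i5,i6 2-wide
#4 head=7: sll;and i7,i8 2-wide
#5 head=9: xor i9 RAW r6
#6 head=10: beq i10 no-port BR/MEM
#7 head=11: st i11 tail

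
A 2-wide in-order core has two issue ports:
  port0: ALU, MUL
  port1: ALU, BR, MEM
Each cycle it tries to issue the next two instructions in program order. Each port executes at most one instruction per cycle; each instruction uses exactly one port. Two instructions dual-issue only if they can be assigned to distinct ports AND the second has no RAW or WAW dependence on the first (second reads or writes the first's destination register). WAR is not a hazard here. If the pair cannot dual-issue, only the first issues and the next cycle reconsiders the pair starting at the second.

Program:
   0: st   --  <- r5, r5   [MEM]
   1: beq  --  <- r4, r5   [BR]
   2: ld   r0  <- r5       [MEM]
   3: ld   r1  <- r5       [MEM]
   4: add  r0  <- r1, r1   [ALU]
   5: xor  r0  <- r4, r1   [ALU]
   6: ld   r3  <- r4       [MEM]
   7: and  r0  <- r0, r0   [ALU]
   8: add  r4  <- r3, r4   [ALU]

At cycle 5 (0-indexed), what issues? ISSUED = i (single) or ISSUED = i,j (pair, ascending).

#0 head=0: st i0 no-port MEM/BR
#1 head=1: beq i1 no-port BR/MEM
#2 head=2: ld i2 no-port MEM/MEM
#3 head=3: ld i3 RAW r1
#4 head=4: add i4 WAW r0
#5 head=5: xor+ld i5&i6 dual
#6 head=7: and+add i7&i8 dual

ISSUED = 5,6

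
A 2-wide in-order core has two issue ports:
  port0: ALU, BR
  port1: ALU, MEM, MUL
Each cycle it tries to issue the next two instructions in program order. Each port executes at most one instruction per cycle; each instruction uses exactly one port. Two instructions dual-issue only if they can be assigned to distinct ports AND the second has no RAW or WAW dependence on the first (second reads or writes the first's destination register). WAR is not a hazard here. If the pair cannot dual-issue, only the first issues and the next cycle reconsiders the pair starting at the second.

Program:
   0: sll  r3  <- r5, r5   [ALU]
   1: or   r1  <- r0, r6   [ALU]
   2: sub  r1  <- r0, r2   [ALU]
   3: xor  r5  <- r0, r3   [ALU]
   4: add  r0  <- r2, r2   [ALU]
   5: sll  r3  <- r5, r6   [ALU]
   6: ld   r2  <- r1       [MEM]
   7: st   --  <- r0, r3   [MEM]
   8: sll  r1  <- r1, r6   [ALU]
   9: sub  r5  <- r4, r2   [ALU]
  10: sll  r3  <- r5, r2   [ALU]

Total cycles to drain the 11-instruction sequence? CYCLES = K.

CYCLES = 7

#0 head=0: sll.ALU;or.ALU i0+i1 2-wide
#1 head=2: sub.ALU;xor.ALU i2+i3 2-wide
#2 head=4: add.ALU;sll.ALU i4+i5 2-wide
#3 head=6: ld.MEM i6 no-port MEM/MEM
#4 head=7: st.MEM;sll.ALU i7+i8 2-wide
#5 head=9: sub.ALU i9 RAW r5
#6 head=10: sll.ALU i10 tail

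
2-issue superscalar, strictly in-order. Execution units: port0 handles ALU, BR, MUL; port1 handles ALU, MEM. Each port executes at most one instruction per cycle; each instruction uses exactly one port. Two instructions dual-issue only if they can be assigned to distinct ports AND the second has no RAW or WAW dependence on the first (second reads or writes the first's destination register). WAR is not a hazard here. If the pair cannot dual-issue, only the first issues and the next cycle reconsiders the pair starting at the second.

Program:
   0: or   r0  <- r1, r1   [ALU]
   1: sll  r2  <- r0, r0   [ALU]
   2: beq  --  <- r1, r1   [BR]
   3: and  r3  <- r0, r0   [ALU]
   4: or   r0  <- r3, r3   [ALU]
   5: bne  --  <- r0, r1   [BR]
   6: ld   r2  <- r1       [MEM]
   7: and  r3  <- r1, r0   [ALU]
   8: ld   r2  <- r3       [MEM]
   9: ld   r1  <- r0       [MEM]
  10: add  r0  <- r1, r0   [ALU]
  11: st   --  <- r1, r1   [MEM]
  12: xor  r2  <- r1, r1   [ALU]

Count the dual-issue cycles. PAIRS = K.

0. or @i0  | RAW r0
1. sll beq @i1/i2  | 2-wide
2. and @i3  | RAW r3
3. or @i4  | RAW r0
4. bne ld @i5/i6  | 2-wide
5. and @i7  | RAW r3
6. ld @i8  | no-port MEM/MEM
7. ld @i9  | RAW r1
8. add st @i10/i11  | 2-wide
9. xor @i12  | tail

PAIRS = 3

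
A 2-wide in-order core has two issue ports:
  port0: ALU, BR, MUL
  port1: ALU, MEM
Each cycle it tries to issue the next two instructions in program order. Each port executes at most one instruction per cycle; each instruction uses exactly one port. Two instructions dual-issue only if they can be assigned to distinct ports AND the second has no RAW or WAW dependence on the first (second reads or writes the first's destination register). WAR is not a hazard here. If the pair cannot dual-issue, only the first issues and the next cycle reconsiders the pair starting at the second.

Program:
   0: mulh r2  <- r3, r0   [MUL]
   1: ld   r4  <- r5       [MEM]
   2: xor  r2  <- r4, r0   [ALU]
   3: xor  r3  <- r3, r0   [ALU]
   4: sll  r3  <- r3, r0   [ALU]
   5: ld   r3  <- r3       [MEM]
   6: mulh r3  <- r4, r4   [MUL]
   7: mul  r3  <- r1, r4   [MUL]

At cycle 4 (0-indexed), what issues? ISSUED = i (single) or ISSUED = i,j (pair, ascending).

c0: i0,i1 mulh/ld  dual
c1: i2,i3 xor/xor  dual
c2: i4 sll  RAW+WAW r3
c3: i5 ld  WAW r3
c4: i6 mulh  no-port MUL/MUL
c5: i7 mul  tail

ISSUED = 6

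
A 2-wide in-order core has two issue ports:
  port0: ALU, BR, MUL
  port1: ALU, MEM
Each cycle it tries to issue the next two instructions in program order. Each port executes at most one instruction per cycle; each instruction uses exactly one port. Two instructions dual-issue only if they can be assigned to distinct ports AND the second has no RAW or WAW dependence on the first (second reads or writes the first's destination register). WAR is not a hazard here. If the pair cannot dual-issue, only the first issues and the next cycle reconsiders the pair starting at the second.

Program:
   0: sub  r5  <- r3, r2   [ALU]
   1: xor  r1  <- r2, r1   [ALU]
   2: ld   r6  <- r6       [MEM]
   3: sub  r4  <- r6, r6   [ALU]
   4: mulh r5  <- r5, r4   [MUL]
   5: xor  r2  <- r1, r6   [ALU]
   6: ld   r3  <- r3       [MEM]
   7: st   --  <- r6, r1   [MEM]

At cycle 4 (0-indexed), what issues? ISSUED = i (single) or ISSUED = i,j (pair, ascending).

ISSUED = 6

t=0 i0+i1:sub xor ; 2-wide
t=1 i2:ld ; RAW r6
t=2 i3:sub ; RAW r4
t=3 i4+i5:mulh xor ; 2-wide
t=4 i6:ld ; no-port MEM/MEM
t=5 i7:st ; tail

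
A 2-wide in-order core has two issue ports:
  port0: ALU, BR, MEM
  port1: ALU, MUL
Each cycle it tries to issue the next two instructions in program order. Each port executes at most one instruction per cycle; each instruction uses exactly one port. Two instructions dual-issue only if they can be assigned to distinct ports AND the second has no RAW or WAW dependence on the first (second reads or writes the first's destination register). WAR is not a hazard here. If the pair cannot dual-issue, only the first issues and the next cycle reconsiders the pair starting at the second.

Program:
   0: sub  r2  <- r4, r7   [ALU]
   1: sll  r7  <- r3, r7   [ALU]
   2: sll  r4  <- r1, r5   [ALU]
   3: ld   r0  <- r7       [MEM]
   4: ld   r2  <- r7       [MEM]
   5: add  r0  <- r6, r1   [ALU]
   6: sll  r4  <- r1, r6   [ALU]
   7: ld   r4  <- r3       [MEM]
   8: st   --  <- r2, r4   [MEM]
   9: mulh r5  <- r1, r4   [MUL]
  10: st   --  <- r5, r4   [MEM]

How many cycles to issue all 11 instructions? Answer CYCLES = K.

CYCLES = 7

c0: i0,i1 sub+sll  pair
c1: i2,i3 sll+ld  pair
c2: i4,i5 ld+add  pair
c3: i6 sll  WAW r4
c4: i7 ld  no-port MEM/MEM
c5: i8,i9 st+mulh  pair
c6: i10 st  tail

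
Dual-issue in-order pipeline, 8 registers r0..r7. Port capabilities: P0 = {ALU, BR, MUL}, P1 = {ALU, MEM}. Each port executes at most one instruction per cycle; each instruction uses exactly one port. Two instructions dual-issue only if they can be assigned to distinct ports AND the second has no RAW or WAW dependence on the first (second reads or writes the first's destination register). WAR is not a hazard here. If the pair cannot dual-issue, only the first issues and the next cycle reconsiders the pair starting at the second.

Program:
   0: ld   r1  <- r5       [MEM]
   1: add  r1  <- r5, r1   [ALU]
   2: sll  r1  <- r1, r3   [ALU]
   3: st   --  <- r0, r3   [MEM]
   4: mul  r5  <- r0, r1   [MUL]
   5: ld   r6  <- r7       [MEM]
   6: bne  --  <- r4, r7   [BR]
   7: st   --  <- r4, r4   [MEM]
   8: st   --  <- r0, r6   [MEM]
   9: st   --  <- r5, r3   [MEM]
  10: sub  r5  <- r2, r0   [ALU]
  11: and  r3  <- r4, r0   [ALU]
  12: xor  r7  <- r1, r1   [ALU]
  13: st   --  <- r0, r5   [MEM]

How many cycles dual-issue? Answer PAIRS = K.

#0 head=0: ld i0 RAW+WAW r1
#1 head=1: add i1 RAW+WAW r1
#2 head=2: sll+st i2&i3 dual
#3 head=4: mul+ld i4&i5 dual
#4 head=6: bne+st i6&i7 dual
#5 head=8: st i8 no-port MEM/MEM
#6 head=9: st+sub i9&i10 dual
#7 head=11: and+xor i11&i12 dual
#8 head=13: st i13 tail

PAIRS = 5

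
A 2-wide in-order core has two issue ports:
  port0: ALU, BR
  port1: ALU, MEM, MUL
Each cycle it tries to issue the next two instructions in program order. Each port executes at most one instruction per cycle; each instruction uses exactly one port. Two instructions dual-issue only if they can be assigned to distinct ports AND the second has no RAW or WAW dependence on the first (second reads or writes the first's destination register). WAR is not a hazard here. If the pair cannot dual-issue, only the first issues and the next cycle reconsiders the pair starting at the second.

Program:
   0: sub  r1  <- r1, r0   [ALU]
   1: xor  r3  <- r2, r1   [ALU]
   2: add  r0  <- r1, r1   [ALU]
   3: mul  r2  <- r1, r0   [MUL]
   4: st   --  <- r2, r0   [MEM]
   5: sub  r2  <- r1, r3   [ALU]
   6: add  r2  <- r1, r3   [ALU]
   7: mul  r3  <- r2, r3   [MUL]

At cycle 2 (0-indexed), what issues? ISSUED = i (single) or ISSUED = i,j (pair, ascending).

ISSUED = 3

  cy0 -> i0 (sub) RAW r1
  cy1 -> i1&i2 (xor;add) 2-wide
  cy2 -> i3 (mul) no-port MUL/MEM
  cy3 -> i4&i5 (st;sub) 2-wide
  cy4 -> i6 (add) RAW r2
  cy5 -> i7 (mul) tail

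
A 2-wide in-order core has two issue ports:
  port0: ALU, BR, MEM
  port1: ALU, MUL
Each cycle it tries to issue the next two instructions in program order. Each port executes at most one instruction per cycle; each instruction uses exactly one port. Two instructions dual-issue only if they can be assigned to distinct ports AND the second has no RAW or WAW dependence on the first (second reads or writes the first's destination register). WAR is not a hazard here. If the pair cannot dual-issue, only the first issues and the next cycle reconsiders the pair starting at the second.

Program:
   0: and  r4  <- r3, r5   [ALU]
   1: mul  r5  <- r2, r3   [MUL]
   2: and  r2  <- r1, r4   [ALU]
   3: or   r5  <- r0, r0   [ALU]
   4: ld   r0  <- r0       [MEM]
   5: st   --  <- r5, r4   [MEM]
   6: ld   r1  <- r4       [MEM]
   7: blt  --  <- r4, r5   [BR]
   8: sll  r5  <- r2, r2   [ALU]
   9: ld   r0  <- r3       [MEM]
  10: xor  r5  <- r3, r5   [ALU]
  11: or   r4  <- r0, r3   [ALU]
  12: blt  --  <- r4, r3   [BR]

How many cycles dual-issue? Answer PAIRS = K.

0. and.ALU mul.MUL @i0/i1  | pair
1. and.ALU or.ALU @i2/i3  | pair
2. ld.MEM @i4  | no-port MEM/MEM
3. st.MEM @i5  | no-port MEM/MEM
4. ld.MEM @i6  | no-port MEM/BR
5. blt.BR sll.ALU @i7/i8  | pair
6. ld.MEM xor.ALU @i9/i10  | pair
7. or.ALU @i11  | RAW r4
8. blt.BR @i12  | tail

PAIRS = 4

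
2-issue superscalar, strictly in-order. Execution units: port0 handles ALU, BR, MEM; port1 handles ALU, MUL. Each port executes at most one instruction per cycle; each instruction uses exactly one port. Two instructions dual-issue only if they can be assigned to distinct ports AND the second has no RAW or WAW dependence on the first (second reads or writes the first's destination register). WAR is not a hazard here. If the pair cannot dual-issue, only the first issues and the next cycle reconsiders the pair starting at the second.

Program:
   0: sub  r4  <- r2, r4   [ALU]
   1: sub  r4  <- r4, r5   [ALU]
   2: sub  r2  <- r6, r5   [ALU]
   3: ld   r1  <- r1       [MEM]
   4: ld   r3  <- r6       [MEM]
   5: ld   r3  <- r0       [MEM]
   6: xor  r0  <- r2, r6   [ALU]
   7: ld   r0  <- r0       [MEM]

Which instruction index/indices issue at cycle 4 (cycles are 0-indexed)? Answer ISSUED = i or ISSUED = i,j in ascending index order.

ISSUED = 5,6

c0: i0 sub.ALU  RAW+WAW r4
c1: i1&i2 sub.ALU/sub.ALU  dual
c2: i3 ld.MEM  no-port MEM/MEM
c3: i4 ld.MEM  no-port MEM/MEM
c4: i5&i6 ld.MEM/xor.ALU  dual
c5: i7 ld.MEM  tail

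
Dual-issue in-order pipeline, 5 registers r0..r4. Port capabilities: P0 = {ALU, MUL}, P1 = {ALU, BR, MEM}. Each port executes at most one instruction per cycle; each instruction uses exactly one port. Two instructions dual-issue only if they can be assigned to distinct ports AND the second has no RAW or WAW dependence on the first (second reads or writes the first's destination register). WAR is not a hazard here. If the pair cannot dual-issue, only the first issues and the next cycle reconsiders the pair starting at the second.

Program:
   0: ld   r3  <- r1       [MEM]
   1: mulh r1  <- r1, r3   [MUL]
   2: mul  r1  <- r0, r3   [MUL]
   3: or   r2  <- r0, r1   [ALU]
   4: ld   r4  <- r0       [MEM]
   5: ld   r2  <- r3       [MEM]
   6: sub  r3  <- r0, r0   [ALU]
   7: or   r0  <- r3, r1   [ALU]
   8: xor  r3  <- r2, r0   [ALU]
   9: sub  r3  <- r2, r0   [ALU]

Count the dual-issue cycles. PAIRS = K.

c0: i0 ld.MEM  RAW r3
c1: i1 mulh.MUL  no-port MUL/MUL
c2: i2 mul.MUL  RAW r1
c3: i3+i4 or.ALU;ld.MEM  pair
c4: i5+i6 ld.MEM;sub.ALU  pair
c5: i7 or.ALU  RAW r0
c6: i8 xor.ALU  WAW r3
c7: i9 sub.ALU  tail

PAIRS = 2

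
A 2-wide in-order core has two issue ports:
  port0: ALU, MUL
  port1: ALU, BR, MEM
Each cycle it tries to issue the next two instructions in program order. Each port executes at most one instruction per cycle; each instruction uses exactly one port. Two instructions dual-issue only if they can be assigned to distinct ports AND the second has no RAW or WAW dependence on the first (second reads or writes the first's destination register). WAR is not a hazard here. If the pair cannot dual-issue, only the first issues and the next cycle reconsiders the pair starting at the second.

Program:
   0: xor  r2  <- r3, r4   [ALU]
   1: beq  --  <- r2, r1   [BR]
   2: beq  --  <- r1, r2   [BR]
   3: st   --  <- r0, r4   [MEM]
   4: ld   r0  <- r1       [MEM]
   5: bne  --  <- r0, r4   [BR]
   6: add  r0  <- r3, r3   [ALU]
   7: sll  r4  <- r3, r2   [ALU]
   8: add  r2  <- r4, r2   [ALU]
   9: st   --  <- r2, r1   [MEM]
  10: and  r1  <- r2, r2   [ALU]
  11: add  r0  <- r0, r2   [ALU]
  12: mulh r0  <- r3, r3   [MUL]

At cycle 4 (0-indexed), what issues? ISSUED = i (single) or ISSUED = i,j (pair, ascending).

ISSUED = 4

#0 head=0: xor.ALU i0 RAW r2
#1 head=1: beq.BR i1 no-port BR/BR
#2 head=2: beq.BR i2 no-port BR/MEM
#3 head=3: st.MEM i3 no-port MEM/MEM
#4 head=4: ld.MEM i4 no-port MEM/BR
#5 head=5: bne.BR/add.ALU i5&i6 dual
#6 head=7: sll.ALU i7 RAW r4
#7 head=8: add.ALU i8 RAW r2
#8 head=9: st.MEM/and.ALU i9&i10 dual
#9 head=11: add.ALU i11 WAW r0
#10 head=12: mulh.MUL i12 tail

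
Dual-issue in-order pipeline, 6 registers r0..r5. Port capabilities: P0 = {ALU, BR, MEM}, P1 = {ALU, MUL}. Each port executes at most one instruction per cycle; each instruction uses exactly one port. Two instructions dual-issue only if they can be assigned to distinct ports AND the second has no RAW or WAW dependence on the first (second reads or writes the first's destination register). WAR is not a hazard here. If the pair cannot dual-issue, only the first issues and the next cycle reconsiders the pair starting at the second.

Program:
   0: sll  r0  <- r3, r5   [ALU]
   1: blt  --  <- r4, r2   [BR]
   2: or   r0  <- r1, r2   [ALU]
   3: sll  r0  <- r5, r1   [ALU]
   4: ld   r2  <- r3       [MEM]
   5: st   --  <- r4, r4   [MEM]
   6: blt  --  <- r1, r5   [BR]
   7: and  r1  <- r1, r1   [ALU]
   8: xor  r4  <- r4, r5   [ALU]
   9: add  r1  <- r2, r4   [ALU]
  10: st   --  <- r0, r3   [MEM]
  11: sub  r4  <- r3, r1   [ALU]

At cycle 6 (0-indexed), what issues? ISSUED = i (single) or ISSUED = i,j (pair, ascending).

ISSUED = 9,10

c0: i0&i1 sll.ALU;blt.BR  2-wide
c1: i2 or.ALU  WAW r0
c2: i3&i4 sll.ALU;ld.MEM  2-wide
c3: i5 st.MEM  no-port MEM/BR
c4: i6&i7 blt.BR;and.ALU  2-wide
c5: i8 xor.ALU  RAW r4
c6: i9&i10 add.ALU;st.MEM  2-wide
c7: i11 sub.ALU  tail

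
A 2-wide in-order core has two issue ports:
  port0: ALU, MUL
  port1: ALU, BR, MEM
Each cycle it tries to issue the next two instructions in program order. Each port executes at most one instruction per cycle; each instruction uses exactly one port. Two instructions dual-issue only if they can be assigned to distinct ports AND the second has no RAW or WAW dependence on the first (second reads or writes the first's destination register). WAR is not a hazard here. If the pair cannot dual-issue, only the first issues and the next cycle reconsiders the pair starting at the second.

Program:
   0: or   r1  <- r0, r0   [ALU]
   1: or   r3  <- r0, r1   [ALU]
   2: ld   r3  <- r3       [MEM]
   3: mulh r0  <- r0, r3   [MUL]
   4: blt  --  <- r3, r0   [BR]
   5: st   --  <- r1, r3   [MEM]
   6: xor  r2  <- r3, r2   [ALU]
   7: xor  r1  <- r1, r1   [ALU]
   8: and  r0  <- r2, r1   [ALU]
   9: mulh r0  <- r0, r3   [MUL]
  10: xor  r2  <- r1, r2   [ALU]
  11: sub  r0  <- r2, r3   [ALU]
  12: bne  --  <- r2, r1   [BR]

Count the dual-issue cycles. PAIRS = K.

[0] i0  or.ALU  -- RAW r1
[1] i1  or.ALU  -- RAW+WAW r3
[2] i2  ld.MEM  -- RAW r3
[3] i3  mulh.MUL  -- RAW r0
[4] i4  blt.BR  -- no-port BR/MEM
[5] i5+i6  st.MEM/xor.ALU  -- pair
[6] i7  xor.ALU  -- RAW r1
[7] i8  and.ALU  -- RAW+WAW r0
[8] i9+i10  mulh.MUL/xor.ALU  -- pair
[9] i11+i12  sub.ALU/bne.BR  -- pair

PAIRS = 3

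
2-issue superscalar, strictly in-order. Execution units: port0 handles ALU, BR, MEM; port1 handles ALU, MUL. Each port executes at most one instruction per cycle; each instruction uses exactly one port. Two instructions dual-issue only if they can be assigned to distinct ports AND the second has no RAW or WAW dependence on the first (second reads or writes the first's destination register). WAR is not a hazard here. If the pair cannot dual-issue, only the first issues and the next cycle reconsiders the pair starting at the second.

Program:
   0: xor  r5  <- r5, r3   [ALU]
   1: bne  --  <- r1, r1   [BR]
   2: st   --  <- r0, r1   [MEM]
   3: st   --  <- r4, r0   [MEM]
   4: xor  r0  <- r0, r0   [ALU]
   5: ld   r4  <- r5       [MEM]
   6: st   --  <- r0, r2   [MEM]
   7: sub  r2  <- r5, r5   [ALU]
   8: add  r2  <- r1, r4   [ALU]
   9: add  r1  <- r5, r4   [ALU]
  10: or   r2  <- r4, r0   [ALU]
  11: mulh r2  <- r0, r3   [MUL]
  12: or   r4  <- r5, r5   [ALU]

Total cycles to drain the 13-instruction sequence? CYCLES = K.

#0 head=0: xor.ALU;bne.BR i0+i1 2-wide
#1 head=2: st.MEM i2 no-port MEM/MEM
#2 head=3: st.MEM;xor.ALU i3+i4 2-wide
#3 head=5: ld.MEM i5 no-port MEM/MEM
#4 head=6: st.MEM;sub.ALU i6+i7 2-wide
#5 head=8: add.ALU;add.ALU i8+i9 2-wide
#6 head=10: or.ALU i10 WAW r2
#7 head=11: mulh.MUL;or.ALU i11+i12 2-wide

CYCLES = 8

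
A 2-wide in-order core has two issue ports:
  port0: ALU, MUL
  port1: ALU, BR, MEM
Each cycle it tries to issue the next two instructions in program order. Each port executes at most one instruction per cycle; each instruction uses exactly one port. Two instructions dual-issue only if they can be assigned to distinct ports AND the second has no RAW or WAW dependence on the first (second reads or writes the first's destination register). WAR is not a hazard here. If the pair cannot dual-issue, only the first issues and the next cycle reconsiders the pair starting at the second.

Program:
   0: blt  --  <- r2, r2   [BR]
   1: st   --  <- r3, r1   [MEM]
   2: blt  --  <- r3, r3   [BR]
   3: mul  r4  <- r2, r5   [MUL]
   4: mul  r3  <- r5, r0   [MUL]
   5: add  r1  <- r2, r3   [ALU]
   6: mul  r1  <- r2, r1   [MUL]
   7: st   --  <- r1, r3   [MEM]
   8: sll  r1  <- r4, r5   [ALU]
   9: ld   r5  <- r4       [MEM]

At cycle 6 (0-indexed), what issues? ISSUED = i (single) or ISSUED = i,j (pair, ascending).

ISSUED = 7,8

t=0 i0:blt ; no-port BR/MEM
t=1 i1:st ; no-port MEM/BR
t=2 i2/i3:blt mul ; dual
t=3 i4:mul ; RAW r3
t=4 i5:add ; RAW+WAW r1
t=5 i6:mul ; RAW r1
t=6 i7/i8:st sll ; dual
t=7 i9:ld ; tail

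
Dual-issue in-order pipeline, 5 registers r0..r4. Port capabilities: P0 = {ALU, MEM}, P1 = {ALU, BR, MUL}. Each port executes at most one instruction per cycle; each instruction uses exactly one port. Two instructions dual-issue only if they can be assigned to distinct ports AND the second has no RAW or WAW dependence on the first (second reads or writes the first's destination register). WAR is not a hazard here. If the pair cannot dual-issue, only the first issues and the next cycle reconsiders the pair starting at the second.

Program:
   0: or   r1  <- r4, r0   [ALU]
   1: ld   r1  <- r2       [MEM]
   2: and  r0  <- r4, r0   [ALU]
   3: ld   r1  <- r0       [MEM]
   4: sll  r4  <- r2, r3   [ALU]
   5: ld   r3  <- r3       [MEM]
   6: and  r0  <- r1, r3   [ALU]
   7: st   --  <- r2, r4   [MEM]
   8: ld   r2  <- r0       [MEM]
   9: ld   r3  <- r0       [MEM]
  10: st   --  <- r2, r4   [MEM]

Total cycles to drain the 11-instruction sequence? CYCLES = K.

CYCLES = 8

t=0 i0:or.ALU ; WAW r1
t=1 i1,i2:ld.MEM;and.ALU ; pair
t=2 i3,i4:ld.MEM;sll.ALU ; pair
t=3 i5:ld.MEM ; RAW r3
t=4 i6,i7:and.ALU;st.MEM ; pair
t=5 i8:ld.MEM ; no-port MEM/MEM
t=6 i9:ld.MEM ; no-port MEM/MEM
t=7 i10:st.MEM ; tail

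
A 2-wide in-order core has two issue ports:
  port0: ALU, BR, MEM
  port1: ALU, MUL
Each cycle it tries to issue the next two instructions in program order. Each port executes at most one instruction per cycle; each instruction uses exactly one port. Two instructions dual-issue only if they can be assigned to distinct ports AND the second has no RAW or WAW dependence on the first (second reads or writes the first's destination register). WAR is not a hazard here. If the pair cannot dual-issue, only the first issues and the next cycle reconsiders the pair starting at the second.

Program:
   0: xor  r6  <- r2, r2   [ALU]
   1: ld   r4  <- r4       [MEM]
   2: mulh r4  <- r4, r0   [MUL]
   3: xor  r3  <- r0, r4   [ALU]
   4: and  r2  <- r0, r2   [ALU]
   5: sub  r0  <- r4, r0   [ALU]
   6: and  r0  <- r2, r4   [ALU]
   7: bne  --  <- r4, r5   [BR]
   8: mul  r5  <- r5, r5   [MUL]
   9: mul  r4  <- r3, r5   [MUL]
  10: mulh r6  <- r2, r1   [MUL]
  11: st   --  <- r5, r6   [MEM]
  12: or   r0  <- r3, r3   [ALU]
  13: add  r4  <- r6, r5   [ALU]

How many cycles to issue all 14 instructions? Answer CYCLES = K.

  cy0 -> i0,i1 (xor/ld) 2-wide
  cy1 -> i2 (mulh) RAW r4
  cy2 -> i3,i4 (xor/and) 2-wide
  cy3 -> i5 (sub) WAW r0
  cy4 -> i6,i7 (and/bne) 2-wide
  cy5 -> i8 (mul) no-port MUL/MUL
  cy6 -> i9 (mul) no-port MUL/MUL
  cy7 -> i10 (mulh) RAW r6
  cy8 -> i11,i12 (st/or) 2-wide
  cy9 -> i13 (add) tail

CYCLES = 10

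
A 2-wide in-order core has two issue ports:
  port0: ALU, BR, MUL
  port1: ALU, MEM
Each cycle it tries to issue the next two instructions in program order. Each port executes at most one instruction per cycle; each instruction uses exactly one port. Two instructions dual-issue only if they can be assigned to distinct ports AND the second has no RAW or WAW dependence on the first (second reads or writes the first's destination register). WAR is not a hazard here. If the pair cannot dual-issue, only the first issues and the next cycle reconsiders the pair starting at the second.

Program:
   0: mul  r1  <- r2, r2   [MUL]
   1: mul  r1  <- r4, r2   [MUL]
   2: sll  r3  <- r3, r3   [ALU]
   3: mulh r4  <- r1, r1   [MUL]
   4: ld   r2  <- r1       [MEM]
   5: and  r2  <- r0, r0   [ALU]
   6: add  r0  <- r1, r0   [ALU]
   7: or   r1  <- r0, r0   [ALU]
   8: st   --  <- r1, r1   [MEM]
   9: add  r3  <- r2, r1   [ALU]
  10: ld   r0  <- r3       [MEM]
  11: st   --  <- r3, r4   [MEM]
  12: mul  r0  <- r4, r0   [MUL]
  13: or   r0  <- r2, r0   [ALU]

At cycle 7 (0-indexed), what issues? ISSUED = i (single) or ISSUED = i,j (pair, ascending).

ISSUED = 11,12

t=0 i0:mul.MUL ; no-port MUL/MUL
t=1 i1,i2:mul.MUL+sll.ALU ; pair
t=2 i3,i4:mulh.MUL+ld.MEM ; pair
t=3 i5,i6:and.ALU+add.ALU ; pair
t=4 i7:or.ALU ; RAW r1
t=5 i8,i9:st.MEM+add.ALU ; pair
t=6 i10:ld.MEM ; no-port MEM/MEM
t=7 i11,i12:st.MEM+mul.MUL ; pair
t=8 i13:or.ALU ; tail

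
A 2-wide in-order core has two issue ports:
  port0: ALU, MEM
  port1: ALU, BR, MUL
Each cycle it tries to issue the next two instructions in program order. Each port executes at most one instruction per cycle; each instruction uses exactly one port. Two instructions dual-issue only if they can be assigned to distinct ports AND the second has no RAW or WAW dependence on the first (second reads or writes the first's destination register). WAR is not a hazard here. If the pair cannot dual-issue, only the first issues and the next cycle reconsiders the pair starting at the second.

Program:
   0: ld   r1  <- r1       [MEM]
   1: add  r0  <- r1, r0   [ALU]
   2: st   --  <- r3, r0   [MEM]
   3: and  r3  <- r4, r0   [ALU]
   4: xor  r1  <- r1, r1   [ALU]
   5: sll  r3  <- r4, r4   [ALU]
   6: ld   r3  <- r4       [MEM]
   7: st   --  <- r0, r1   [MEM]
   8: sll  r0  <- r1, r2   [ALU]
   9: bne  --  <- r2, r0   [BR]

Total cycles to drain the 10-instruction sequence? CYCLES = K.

CYCLES = 7

  cy0 -> i0 (ld) RAW r1
  cy1 -> i1 (add) RAW r0
  cy2 -> i2+i3 (st;and) pair
  cy3 -> i4+i5 (xor;sll) pair
  cy4 -> i6 (ld) no-port MEM/MEM
  cy5 -> i7+i8 (st;sll) pair
  cy6 -> i9 (bne) tail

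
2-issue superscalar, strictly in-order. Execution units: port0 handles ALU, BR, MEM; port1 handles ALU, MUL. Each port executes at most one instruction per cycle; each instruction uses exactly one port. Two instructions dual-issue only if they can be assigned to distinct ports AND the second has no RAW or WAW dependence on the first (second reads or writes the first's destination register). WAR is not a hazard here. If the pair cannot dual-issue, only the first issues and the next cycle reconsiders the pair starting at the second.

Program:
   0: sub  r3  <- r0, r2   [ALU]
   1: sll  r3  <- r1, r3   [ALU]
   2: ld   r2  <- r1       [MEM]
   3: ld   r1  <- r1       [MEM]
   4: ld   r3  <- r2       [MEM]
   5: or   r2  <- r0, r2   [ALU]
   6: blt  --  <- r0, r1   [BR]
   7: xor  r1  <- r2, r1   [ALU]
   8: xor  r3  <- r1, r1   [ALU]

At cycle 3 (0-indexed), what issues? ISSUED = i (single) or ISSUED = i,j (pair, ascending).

ISSUED = 4,5

c0: i0 sub.ALU  RAW+WAW r3
c1: i1/i2 sll.ALU+ld.MEM  pair
c2: i3 ld.MEM  no-port MEM/MEM
c3: i4/i5 ld.MEM+or.ALU  pair
c4: i6/i7 blt.BR+xor.ALU  pair
c5: i8 xor.ALU  tail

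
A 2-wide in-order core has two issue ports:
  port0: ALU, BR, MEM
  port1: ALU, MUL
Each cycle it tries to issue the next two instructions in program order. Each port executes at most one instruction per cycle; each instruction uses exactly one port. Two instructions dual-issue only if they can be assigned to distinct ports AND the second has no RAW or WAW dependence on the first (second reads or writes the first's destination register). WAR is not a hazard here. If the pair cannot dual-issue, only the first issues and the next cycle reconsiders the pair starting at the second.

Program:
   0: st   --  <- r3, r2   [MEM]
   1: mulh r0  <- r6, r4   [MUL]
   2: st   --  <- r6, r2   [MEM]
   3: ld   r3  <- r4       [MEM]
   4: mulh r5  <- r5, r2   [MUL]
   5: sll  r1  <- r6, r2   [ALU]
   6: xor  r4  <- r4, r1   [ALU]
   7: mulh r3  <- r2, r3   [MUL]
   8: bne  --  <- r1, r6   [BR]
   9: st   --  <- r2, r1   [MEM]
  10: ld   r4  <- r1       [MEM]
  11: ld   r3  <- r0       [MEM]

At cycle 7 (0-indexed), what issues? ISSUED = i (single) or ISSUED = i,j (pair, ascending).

t=0 i0+i1:st.MEM;mulh.MUL ; dual
t=1 i2:st.MEM ; no-port MEM/MEM
t=2 i3+i4:ld.MEM;mulh.MUL ; dual
t=3 i5:sll.ALU ; RAW r1
t=4 i6+i7:xor.ALU;mulh.MUL ; dual
t=5 i8:bne.BR ; no-port BR/MEM
t=6 i9:st.MEM ; no-port MEM/MEM
t=7 i10:ld.MEM ; no-port MEM/MEM
t=8 i11:ld.MEM ; tail

ISSUED = 10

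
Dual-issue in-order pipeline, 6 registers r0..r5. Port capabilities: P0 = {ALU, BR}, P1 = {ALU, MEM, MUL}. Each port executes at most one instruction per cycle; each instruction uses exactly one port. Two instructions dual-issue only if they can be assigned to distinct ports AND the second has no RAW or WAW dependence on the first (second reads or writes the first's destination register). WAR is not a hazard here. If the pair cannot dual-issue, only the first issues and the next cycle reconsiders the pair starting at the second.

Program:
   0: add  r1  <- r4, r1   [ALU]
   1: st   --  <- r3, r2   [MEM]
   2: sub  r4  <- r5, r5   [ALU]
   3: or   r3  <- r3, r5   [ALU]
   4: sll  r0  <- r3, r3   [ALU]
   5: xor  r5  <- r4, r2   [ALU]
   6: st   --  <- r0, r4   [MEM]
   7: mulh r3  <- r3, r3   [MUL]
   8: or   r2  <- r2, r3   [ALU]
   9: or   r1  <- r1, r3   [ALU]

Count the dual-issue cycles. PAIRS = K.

#0 head=0: add.ALU+st.MEM i0,i1 2-wide
#1 head=2: sub.ALU+or.ALU i2,i3 2-wide
#2 head=4: sll.ALU+xor.ALU i4,i5 2-wide
#3 head=6: st.MEM i6 no-port MEM/MUL
#4 head=7: mulh.MUL i7 RAW r3
#5 head=8: or.ALU+or.ALU i8,i9 2-wide

PAIRS = 4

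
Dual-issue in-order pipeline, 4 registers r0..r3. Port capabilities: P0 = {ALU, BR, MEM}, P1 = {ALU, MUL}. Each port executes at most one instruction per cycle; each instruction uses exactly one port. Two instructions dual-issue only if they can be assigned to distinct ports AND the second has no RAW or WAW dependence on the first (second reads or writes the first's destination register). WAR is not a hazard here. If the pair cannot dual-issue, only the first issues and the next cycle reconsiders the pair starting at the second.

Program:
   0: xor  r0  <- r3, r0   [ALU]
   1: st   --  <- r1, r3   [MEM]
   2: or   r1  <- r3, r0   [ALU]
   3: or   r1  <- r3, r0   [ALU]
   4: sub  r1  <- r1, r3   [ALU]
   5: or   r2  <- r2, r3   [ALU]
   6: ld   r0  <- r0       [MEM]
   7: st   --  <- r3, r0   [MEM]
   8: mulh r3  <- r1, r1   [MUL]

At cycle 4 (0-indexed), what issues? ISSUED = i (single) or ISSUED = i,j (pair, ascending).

[0] i0&i1  xor.ALU;st.MEM  -- dual
[1] i2  or.ALU  -- WAW r1
[2] i3  or.ALU  -- RAW+WAW r1
[3] i4&i5  sub.ALU;or.ALU  -- dual
[4] i6  ld.MEM  -- no-port MEM/MEM
[5] i7&i8  st.MEM;mulh.MUL  -- dual

ISSUED = 6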